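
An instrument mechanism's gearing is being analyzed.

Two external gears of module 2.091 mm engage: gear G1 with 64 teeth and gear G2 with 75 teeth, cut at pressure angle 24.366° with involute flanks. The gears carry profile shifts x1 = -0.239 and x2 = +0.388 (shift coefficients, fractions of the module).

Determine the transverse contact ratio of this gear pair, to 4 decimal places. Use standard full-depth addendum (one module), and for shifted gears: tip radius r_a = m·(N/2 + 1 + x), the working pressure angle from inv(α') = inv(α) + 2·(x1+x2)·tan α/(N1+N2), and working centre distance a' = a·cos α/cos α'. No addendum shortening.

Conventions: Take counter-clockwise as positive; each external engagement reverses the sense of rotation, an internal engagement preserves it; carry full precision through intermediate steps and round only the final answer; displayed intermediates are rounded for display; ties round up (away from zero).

1.5747

single-mesh involute tooth geometry (64T engaging 75T at module 2.091)
base radii: r_b1 = 60.952057, r_b2 = 71.428192
tip radii: r_a1 = 68.503251, r_a2 = 81.314808
inv(α') = inv(24.366°) + 2·(-0.239+0.388)·tan α/(64+75) = 0.02860884  ⇒  α' = 24.63387°
a' = a·cos α / cos α' = 145.3245·cos 24.366°/cos 24.63387° = 145.634456
action lengths: √(r_a1²−r_b1²) = 31.265670, √(r_a2²−r_b2²) = 38.860151
base pitch p_b = π·m·cos α = 5.983954
CR = (31.265670 + 38.860151 − 145.634456·sin 24.63387°)/5.983954 = 1.574667
contact ratio ≈ 1.5747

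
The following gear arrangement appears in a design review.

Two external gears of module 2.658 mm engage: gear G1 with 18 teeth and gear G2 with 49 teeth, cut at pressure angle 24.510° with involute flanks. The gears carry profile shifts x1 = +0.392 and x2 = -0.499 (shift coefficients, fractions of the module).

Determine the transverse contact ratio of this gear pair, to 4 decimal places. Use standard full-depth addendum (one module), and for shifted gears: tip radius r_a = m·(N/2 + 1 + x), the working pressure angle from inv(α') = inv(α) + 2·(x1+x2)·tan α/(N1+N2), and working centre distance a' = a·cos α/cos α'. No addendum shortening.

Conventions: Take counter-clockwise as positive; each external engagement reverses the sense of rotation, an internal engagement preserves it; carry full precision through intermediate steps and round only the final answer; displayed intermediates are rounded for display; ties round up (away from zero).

recognized (one external pair, fixed centres): single-mesh tooth geometry, m = 2.658, N1 = 18, N2 = 49
base radii: r_b1 = 21.766362, r_b2 = 59.252874
tip radii: r_a1 = 27.621936, r_a2 = 66.452658
inv(α') = inv(24.510°) + 2·(+0.392-0.499)·tan α/(18+49) = 0.02670058  ⇒  α' = 24.10095°
a' = a·cos α / cos α' = 89.0430·cos 24.510°/cos 24.10095° = 88.756356
action lengths: √(r_a1²−r_b1²) = 17.005789, √(r_a2²−r_b2²) = 30.084094
base pitch p_b = π·m·cos α = 7.597894
CR = (17.005789 + 30.084094 − 88.756356·sin 24.10095°)/7.597894 = 1.427582
contact ratio ≈ 1.4276

1.4276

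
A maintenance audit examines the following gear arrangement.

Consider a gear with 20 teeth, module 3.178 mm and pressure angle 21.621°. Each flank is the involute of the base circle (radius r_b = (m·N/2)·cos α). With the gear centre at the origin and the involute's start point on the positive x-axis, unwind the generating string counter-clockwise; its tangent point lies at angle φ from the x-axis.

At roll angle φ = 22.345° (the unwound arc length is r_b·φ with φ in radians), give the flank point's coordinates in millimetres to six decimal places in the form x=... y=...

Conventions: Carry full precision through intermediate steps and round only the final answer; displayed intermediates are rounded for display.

recognized (one wheel, involute flank): single-mesh tooth geometry, m = 3.178, N = 20
pitch radius r_p = m·N/2 = 3.178·20/2 = 31.780000
base radius r_b = r_p·cos α = 31.780000·cos 21.621° = 29.544007
roll angle φ = 22.345° = 0.38999382 rad
x = r_b·(cos φ + φ·sin φ) = 31.706046
y = r_b·(sin φ − φ·cos φ) = 0.575309

x=31.706046 y=0.575309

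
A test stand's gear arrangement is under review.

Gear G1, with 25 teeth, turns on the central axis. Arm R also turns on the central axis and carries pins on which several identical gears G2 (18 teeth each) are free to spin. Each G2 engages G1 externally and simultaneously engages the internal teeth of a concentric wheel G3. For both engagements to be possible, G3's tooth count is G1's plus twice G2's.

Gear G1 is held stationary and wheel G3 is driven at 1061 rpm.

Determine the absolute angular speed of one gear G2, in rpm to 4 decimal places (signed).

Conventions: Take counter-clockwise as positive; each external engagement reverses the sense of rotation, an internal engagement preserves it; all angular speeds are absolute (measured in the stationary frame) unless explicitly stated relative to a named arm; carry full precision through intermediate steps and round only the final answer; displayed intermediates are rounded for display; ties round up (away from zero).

+1797.8056 rpm

topology: planetary set — G1 25T / G2 18T / G3 61T, arm = carrier (Willis)
normalise by the input: solve with ω_ring = 1, then scale by 1061 rpm
ring teeth: 25 + 2·18 = 61
25(ω_sun−ω_arm) = −61(ω_ring−ω_arm),  ω_sun = 0, ω_ring = 1
25(0−ω_arm) = −61(1−ω_arm)  ⇒  86·ω_arm = 61  ⇒  ω_arm = 61/86
sun–planet mesh: 25·(0−61/86) = −18·(ω_p−ω_arm)  ⇒  ω_p−ω_arm = 1525/1548
ω_p = 61/86 + 1525/1548 = 61/36
scale: ω_p = 61/36 × 1061 rpm = +1797.8056 rpm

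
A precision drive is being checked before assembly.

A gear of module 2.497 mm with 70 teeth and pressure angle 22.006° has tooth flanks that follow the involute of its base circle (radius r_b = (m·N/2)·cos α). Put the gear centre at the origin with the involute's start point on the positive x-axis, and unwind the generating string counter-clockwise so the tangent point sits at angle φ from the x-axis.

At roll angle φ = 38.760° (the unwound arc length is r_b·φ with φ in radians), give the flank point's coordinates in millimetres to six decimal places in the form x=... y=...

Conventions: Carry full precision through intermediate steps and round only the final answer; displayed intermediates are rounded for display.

x=97.500597 y=7.985268

topology: single-mesh involute geometry — m = 2.497, N = 70
pitch radius r_p = m·N/2 = 2.497·70/2 = 87.395000
base radius r_b = r_p·cos α = 87.395000·cos 22.006° = 81.027804
roll angle φ = 38.760° = 0.67648962 rad
x = r_b·(cos φ + φ·sin φ) = 97.500597
y = r_b·(sin φ − φ·cos φ) = 7.985268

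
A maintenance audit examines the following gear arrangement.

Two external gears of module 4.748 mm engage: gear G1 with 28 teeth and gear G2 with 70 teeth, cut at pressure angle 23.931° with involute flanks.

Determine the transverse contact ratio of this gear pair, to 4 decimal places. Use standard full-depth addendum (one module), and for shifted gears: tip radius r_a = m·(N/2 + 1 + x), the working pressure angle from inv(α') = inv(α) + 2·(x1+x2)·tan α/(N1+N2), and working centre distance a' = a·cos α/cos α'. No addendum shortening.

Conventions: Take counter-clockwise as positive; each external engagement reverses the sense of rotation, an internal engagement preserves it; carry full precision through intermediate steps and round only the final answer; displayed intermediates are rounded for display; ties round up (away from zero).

recognized (one external pair, fixed centres): single-mesh tooth geometry, m = 4.748, N1 = 28, N2 = 70
base radii: r_b1 = 60.757709, r_b2 = 151.894273
tip radii: r_a1 = 71.220000, r_a2 = 170.928000
no profile shift: α' = α, a' = a
action lengths: √(r_a1²−r_b1²) = 37.158972, √(r_a2²−r_b2²) = 78.386932
base pitch p_b = π·m·cos α = 13.633998
CR = (37.158972 + 78.386932 − 232.652000·sin 23.93100°)/13.633998 = 1.553017
contact ratio ≈ 1.5530

1.5530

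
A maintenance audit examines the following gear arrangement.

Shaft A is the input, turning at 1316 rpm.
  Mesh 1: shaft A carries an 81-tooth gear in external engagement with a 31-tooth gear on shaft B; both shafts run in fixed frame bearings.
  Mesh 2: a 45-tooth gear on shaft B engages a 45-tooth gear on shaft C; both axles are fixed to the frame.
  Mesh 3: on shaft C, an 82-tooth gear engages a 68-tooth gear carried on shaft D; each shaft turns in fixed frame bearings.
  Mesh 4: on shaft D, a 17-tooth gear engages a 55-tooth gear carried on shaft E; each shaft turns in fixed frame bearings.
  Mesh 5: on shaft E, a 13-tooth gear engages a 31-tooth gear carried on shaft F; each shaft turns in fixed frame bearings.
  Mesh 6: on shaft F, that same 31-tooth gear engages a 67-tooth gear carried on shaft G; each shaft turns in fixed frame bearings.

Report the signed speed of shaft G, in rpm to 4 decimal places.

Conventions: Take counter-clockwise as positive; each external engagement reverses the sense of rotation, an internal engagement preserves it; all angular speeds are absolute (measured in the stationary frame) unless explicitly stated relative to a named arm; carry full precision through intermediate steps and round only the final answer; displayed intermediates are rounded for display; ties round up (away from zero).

recognized (7 fixed axles, 6 meshes): fixed-axis compound train
mesh 1 [81T→31T]: ω = 1316.0000×81/31 = 3438.5806 rpm, sense flips to −
mesh 2 [45T→45T]: ω = 3438.5806×45/45 = 3438.5806 rpm, sense flips to +
mesh 3 [82T→68T]: ω = 3438.5806×82/68 = 4146.5237 rpm, sense flips to −
mesh 4 [17T→55T]: ω = 4146.5237×17/55 = 1281.6528 rpm, sense flips to +
mesh 5 [13T→31T]: ω = 1281.6528×13/31 = 537.4673 rpm, sense flips to −
mesh 6 [31T→67T]: ω = 537.4673×31/67 = 248.6789 rpm, sense flips to +
signed output speed = +248.6789 rpm

+248.6789 rpm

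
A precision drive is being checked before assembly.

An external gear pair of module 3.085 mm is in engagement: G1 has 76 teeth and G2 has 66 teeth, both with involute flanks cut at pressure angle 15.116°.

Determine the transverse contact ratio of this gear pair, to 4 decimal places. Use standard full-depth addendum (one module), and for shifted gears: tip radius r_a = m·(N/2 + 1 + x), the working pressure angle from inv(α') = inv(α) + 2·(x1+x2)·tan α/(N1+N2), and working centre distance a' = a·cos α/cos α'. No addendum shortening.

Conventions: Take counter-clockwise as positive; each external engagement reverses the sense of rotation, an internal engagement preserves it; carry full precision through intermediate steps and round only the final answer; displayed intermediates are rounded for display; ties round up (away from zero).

2.1754

class = single-mesh tooth geometry [involute pair 76T × 66T, m = 3.085]
base radii: r_b1 = 113.173824, r_b2 = 98.282531
tip radii: r_a1 = 120.315000, r_a2 = 104.890000
no profile shift: α' = α, a' = a
action lengths: √(r_a1²−r_b1²) = 40.833623, √(r_a2²−r_b2²) = 36.639543
base pitch p_b = π·m·cos α = 9.356475
CR = (40.833623 + 36.639543 − 219.035000·sin 15.11600°)/9.356475 = 2.175446
contact ratio ≈ 2.1754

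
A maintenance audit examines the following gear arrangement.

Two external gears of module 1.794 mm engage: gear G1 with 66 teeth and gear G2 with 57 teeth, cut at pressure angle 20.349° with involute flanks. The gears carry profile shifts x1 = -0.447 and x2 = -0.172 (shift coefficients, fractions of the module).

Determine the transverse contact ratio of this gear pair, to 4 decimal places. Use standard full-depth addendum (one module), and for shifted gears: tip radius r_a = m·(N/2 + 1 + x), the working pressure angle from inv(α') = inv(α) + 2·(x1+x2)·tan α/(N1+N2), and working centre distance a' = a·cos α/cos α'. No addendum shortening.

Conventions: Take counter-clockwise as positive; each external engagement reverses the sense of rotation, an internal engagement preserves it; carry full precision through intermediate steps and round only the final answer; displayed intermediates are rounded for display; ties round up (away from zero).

single-mesh involute tooth geometry (66T engaging 57T at module 1.794)
base radii: r_b1 = 55.507315, r_b2 = 47.938136
tip radii: r_a1 = 60.194082, r_a2 = 52.614432
inv(α') = inv(20.349°) + 2·(-0.447-0.172)·tan α/(66+57) = 0.01199376  ⇒  α' = 18.64432°
a' = a·cos α / cos α' = 110.3310·cos 20.349°/cos 18.64432° = 109.174788
action lengths: √(r_a1²−r_b1²) = 23.286595, √(r_a2²−r_b2²) = 21.684409
base pitch p_b = π·m·cos α = 5.284284
CR = (23.286595 + 21.684409 − 109.174788·sin 18.64432°)/5.284284 = 1.905399
contact ratio ≈ 1.9054

1.9054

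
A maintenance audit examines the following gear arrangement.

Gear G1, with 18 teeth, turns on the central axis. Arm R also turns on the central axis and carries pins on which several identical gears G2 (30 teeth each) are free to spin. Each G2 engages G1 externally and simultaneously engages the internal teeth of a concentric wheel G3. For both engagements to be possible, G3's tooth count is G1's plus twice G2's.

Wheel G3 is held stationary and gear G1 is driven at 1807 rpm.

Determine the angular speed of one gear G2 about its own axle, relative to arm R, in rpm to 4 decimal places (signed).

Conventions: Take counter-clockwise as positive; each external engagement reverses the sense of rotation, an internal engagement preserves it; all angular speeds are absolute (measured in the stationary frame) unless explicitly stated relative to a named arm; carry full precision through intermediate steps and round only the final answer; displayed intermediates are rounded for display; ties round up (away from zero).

-880.9125 rpm

recognized (axles ride arm R): planetary set, 18/30/78 teeth
normalise by the input: solve with ω_sun = 1, then scale by 1807 rpm
ring teeth: 18 + 2·30 = 78
18(ω_sun−ω_arm) = −78(ω_ring−ω_arm),  ω_ring = 0, ω_sun = 1
18(1−ω_arm) = −78(0−ω_arm)  ⇒  96·ω_arm = 18  ⇒  ω_arm = 3/16
sun–planet mesh: 18·(1−3/16) = −30·(ω_p−ω_arm)  ⇒  ω_p−ω_arm = -39/80
scale: ω_p−ω_arm = -39/80 × 1807 rpm = -880.9125 rpm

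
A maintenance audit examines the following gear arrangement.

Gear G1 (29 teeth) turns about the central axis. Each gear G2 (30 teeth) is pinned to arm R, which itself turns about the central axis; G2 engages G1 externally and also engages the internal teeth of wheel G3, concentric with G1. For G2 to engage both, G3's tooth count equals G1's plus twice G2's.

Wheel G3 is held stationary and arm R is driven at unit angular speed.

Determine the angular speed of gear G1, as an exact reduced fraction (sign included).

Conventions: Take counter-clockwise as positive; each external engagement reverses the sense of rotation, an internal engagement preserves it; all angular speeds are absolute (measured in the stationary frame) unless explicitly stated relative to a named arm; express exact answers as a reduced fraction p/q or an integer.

118/29

recognized (axles ride arm R): planetary set, 29/30/89 teeth
ring teeth: 29 + 2·30 = 89
29(ω_sun−ω_arm) = −89(ω_ring−ω_arm),  ω_ring = 0, ω_arm = 1
ω_sun = 1 − (89/29)(0−1) = 118/29
exact speed ratio = 118/29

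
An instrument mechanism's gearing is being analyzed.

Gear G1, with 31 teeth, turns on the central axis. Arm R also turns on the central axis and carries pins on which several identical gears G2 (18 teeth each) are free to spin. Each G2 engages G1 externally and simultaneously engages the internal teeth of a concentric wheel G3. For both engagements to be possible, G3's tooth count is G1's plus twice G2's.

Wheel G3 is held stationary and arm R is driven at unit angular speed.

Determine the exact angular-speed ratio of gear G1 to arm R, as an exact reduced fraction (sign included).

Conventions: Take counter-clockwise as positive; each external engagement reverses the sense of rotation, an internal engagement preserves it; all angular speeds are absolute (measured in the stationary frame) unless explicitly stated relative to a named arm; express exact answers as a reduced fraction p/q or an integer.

98/31

class = planetary set [G3 = 31+2·18 = 67; Willis about the carrier]
ring teeth: 31 + 2·18 = 67
31(ω_sun−ω_arm) = −67(ω_ring−ω_arm),  ω_ring = 0, ω_arm = 1
ω_sun = 1 − (67/31)(0−1) = 98/31
ω_out/ω_in = 98/31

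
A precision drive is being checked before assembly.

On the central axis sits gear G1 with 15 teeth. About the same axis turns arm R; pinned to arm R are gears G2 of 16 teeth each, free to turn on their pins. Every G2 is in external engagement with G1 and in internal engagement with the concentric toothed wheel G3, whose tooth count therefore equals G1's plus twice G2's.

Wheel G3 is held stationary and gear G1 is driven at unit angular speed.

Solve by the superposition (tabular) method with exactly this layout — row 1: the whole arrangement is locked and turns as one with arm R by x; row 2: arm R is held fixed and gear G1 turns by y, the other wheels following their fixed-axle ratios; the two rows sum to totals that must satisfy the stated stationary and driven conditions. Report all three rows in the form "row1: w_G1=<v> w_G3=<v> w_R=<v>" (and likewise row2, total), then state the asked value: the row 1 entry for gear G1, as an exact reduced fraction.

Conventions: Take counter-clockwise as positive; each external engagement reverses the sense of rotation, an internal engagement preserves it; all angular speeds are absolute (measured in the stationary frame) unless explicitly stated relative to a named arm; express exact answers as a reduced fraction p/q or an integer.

row1: w_G1=15/62 w_G3=15/62 w_R=15/62
row2: w_G1=47/62 w_G3=-15/62 w_R=0
total: w_G1=1 w_G3=0 w_R=15/62
asked value: 15/62

class = planetary set [G3 = 15+2·16 = 47; Willis about the carrier]
row 1 — lock + rotate with arm: ω_sun = ω_ring = ω_arm = x
row 2 (arm held, sun turns y): ω_ring = −(15/47)·y, ω_arm = 0
boundary: total ω_ring = x − (15/47)·y = 0 and total ω_sun = x + y = 1  ⇒  y = 47/62, x = 15/62
row 2 ring = −(15/47)·47/62 = -15/62
totals (row 1 + row 2): sun 15/62 + 47/62 = 1, ring 15/62 + (-15/62) = 0, arm 15/62 + 0 = 15/62
asked cell (row1, sun) = 15/62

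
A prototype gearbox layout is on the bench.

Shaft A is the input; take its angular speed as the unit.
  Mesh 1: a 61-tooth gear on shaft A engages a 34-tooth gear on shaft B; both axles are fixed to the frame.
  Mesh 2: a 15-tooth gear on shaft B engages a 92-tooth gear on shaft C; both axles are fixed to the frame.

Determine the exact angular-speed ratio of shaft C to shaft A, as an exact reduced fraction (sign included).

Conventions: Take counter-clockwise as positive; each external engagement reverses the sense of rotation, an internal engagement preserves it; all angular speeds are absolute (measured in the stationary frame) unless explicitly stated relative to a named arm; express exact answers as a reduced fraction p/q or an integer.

class = fixed-axis compound train [2 meshes; 2 ratios multiply, 2 sense flips]
mesh 1 [61T→34T]: running ratio 61/34, sense −
mesh 2 [15T→92T]: running ratio 915/3128, sense +
ω_out/ω_in = 915/3128

915/3128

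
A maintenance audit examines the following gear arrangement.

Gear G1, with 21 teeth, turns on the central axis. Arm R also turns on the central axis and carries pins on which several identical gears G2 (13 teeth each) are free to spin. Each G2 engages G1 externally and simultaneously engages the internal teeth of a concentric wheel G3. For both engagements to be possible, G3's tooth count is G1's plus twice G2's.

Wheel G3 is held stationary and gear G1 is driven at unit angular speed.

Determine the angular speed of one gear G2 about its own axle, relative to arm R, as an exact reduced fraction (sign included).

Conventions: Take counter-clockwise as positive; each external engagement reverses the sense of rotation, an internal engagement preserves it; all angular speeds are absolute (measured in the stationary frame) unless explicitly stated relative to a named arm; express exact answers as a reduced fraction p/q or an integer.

class = planetary set [G3 = 21+2·13 = 47; Willis about the carrier]
ring teeth: 21 + 2·13 = 47
21(ω_sun−ω_arm) = −47(ω_ring−ω_arm),  ω_ring = 0, ω_sun = 1
21(1−ω_arm) = −47(0−ω_arm)  ⇒  68·ω_arm = 21  ⇒  ω_arm = 21/68
sun–planet mesh: 21·(1−21/68) = −13·(ω_p−ω_arm)  ⇒  ω_p−ω_arm = -987/884
exact speed ratio = -987/884

-987/884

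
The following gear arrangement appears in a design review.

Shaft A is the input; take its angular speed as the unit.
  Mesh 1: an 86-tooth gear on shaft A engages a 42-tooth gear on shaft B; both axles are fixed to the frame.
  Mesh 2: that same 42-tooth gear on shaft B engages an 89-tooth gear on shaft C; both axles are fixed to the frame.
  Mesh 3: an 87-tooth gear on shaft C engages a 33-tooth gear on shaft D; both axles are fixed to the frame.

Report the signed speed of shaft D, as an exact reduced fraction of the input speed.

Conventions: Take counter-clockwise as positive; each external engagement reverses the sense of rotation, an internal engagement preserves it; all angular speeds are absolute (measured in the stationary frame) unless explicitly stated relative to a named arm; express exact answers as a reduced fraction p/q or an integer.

-2494/979

3-mesh fixed-axis compound train (all bearings frame-fixed)
mesh 1 [86T→42T]: |ω|/ω_in = 1×86/42 = 43/21, sense flips to −
mesh 2 [42T→89T]: |ω|/ω_in = (43/21)×42/89 = 86/89, sense flips to +
mesh 3 [87T→33T]: |ω|/ω_in = (86/89)×87/33 = 2494/979, sense flips to −
signed output speed (× input speed) = -2494/979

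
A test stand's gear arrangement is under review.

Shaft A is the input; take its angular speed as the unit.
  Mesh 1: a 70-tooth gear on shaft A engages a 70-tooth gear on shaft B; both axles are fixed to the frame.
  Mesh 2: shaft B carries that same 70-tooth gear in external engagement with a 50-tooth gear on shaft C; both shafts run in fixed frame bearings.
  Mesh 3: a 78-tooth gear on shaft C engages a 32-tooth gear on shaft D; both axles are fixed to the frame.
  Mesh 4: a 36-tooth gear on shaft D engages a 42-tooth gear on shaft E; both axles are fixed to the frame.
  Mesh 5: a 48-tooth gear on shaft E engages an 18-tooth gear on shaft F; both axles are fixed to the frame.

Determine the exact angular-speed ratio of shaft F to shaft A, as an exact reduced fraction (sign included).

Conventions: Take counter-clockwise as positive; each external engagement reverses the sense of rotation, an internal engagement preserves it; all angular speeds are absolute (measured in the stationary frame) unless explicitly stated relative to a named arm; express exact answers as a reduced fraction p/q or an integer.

-39/5

class = fixed-axis compound train [5 meshes; 5 ratios multiply, 5 sense flips]
mesh 1 [70T→70T]: running ratio 1, sense −
mesh 2 [70T→50T]: running ratio 7/5, sense +
mesh 3 [78T→32T]: running ratio 273/80, sense −
mesh 4 [36T→42T]: running ratio 117/40, sense +
mesh 5 [48T→18T]: running ratio 39/5, sense −
ω_out/ω_in = -39/5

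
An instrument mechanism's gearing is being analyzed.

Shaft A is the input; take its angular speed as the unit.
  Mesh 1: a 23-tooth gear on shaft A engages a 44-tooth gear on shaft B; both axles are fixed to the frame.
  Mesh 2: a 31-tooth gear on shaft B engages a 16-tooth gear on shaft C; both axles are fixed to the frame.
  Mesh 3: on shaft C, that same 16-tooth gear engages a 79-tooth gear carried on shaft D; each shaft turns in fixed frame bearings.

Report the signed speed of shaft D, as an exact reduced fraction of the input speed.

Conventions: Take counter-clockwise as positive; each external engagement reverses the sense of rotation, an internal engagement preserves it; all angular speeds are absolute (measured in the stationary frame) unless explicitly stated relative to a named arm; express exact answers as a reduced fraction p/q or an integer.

-713/3476

3-mesh fixed-axis compound train (all bearings frame-fixed)
mesh 1 [23T→44T]: |ω|/ω_in = 1×23/44 = 23/44, sense flips to −
mesh 2 [31T→16T]: |ω|/ω_in = (23/44)×31/16 = 713/704, sense flips to +
mesh 3 [16T→79T]: |ω|/ω_in = (713/704)×16/79 = 713/3476, sense flips to −
signed output speed (× input speed) = -713/3476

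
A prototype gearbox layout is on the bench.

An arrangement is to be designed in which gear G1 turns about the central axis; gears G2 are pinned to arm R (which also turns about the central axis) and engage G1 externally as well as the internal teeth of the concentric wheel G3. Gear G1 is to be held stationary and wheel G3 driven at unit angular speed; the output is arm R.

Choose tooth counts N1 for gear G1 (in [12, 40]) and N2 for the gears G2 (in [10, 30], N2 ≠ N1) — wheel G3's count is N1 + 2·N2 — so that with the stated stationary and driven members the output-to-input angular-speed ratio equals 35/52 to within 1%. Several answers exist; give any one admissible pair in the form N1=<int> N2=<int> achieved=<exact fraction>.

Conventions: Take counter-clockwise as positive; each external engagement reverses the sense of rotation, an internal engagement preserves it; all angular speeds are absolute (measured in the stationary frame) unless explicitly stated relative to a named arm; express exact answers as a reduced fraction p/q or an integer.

design class (target 35/52): planetary set
Willis with ω_sun = 0: ω_arm/ω_ring = N3/(N1+N3); set equal to 35/52  ⇒  N3/N1 = (35/52)/(1 − 35/52) = 35/17
N3 = N1 + 2·N2  ⇒  N2/N1 = (N3/N1 − 1)/2 = (35/17 − 1)/2 = 9/17
smallest multiple with N1 ≥ 12 and N2 ≥ 10: k = 2  ⇒  N1 = 2·17 = 34, N2 = 2·9 = 18 (N1 ≤ 40, N2 ≤ 30, N2 ≠ N1 ✓), N3 = 34 + 2·18 = 70
check: N3/(N1+N3) with N1 = 34, N3 = 70 gives 35/52; |achieved − target| = 0 ≤ 7/1040 ✓

N1=34 N2=18 achieved=35/52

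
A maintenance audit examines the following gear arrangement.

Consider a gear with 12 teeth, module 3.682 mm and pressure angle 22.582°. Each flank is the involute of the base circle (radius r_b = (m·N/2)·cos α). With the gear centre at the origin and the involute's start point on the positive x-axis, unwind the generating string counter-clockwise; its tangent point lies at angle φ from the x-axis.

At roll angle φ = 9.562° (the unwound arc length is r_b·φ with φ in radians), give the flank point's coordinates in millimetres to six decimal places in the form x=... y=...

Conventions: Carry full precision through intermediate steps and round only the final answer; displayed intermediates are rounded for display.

x=20.680314 y=0.031517

single-mesh involute tooth geometry (12T wheel at module 3.682)
pitch radius r_p = m·N/2 = 3.682·12/2 = 22.092000
base radius r_b = r_p·cos α = 22.092000·cos 22.582° = 20.398226
roll angle φ = 9.562° = 0.16688838 rad
x = r_b·(cos φ + φ·sin φ) = 20.680314
y = r_b·(sin φ − φ·cos φ) = 0.031517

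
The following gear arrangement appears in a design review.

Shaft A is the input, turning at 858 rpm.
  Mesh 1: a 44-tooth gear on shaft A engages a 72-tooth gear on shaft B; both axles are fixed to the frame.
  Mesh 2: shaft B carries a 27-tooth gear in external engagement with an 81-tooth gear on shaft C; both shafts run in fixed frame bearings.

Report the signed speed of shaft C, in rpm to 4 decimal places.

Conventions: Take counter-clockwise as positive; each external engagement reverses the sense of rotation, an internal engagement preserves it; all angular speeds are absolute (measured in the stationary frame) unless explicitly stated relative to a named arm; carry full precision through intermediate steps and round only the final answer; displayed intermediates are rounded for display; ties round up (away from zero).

+174.7778 rpm

recognized (3 fixed axles, 2 meshes): fixed-axis compound train
mesh 1 [44T→72T]: ω = 858.0000×44/72 = 524.3333 rpm, sense flips to −
mesh 2 [27T→81T]: ω = 524.3333×27/81 = 174.7778 rpm, sense flips to +
signed output speed = +174.7778 rpm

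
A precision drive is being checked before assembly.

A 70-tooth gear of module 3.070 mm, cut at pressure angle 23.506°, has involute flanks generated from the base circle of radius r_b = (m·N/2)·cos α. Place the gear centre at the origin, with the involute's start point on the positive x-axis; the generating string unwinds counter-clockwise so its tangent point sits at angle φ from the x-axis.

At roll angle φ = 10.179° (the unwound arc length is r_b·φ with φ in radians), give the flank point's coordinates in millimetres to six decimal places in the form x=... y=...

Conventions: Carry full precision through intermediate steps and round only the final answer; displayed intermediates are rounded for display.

x=100.076330 y=0.183586

topology: single-mesh involute geometry — m = 3.070, N = 70
pitch radius r_p = m·N/2 = 3.070·70/2 = 107.450000
base radius r_b = r_p·cos α = 107.450000·cos 23.506° = 98.533618
roll angle φ = 10.179° = 0.17765706 rad
x = r_b·(cos φ + φ·sin φ) = 100.076330
y = r_b·(sin φ − φ·cos φ) = 0.183586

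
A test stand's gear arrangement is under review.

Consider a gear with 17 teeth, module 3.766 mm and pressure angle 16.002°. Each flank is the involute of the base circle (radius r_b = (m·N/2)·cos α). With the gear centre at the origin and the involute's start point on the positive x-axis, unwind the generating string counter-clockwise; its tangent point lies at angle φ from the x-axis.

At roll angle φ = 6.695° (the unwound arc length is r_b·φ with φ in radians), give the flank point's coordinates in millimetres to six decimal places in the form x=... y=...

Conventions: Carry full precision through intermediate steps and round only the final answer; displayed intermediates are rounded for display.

single-mesh involute tooth geometry (17T wheel at module 3.766)
pitch radius r_p = m·N/2 = 3.766·17/2 = 32.011000
base radius r_b = r_p·cos α = 32.011000·cos 16.002° = 30.770640
roll angle φ = 6.695° = 0.11684979 rad
x = r_b·(cos φ + φ·sin φ) = 30.979993
y = r_b·(sin φ − φ·cos φ) = 0.016342

x=30.979993 y=0.016342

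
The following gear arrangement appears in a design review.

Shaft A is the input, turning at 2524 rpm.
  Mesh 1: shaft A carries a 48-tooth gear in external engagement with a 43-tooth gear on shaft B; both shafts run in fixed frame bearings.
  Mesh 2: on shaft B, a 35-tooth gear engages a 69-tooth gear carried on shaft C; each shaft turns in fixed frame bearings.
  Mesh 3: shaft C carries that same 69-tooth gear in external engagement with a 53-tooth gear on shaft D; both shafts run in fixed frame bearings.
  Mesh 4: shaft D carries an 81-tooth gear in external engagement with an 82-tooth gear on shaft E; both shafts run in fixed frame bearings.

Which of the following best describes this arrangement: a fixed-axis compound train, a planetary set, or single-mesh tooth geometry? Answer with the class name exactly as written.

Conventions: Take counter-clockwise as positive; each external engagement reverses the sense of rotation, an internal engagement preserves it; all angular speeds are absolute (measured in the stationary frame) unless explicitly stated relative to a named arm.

class = fixed-axis compound train [4 meshes; 4 ratios multiply, 4 sense flips]
classification: fixed-axis compound train

fixed-axis compound train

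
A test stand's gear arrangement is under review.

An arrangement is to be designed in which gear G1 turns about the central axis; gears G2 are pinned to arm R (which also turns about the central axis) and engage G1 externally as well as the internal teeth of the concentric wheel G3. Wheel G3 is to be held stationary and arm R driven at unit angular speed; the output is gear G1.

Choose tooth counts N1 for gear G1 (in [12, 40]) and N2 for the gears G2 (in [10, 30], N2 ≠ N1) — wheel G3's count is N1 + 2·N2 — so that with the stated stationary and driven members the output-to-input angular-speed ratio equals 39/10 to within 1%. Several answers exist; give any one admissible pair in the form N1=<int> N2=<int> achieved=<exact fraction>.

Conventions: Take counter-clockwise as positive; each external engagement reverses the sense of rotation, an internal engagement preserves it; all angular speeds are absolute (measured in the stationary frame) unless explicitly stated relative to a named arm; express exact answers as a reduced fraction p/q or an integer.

N1=20 N2=19 achieved=39/10

design class (target 39/10): planetary set
Willis with ω_ring = 0: ω_sun/ω_arm = (N1+N3)/N1; set equal to 39/10  ⇒  N3/N1 = 39/10 − 1 = 29/10
N3 = N1 + 2·N2  ⇒  N2/N1 = (N3/N1 − 1)/2 = (29/10 − 1)/2 = 19/20
smallest multiple with N1 ≥ 12 and N2 ≥ 10: k = 1  ⇒  N1 = 1·20 = 20, N2 = 1·19 = 19 (N1 ≤ 40, N2 ≤ 30, N2 ≠ N1 ✓), N3 = 20 + 2·19 = 58
check: (N1+N3)/N1 with N1 = 20, N3 = 58 gives 39/10; |achieved − target| = 0 ≤ 39/1000 ✓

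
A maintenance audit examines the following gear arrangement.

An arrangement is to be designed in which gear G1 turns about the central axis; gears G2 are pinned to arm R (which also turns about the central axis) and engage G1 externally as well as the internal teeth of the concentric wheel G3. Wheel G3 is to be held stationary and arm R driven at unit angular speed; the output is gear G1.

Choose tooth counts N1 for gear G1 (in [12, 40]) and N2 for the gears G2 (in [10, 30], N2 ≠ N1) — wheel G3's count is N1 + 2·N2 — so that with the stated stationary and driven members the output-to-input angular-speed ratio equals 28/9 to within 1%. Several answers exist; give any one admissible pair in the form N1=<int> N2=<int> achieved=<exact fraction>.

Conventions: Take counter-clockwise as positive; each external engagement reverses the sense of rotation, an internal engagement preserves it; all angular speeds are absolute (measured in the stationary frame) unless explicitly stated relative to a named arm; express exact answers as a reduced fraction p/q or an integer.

N1=18 N2=10 achieved=28/9

design class (target 28/9): planetary set
Willis with ω_ring = 0: ω_sun/ω_arm = (N1+N3)/N1; set equal to 28/9  ⇒  N3/N1 = 28/9 − 1 = 19/9
N3 = N1 + 2·N2  ⇒  N2/N1 = (N3/N1 − 1)/2 = (19/9 − 1)/2 = 5/9
smallest multiple with N1 ≥ 12 and N2 ≥ 10: k = 2  ⇒  N1 = 2·9 = 18, N2 = 2·5 = 10 (N1 ≤ 40, N2 ≤ 30, N2 ≠ N1 ✓), N3 = 18 + 2·10 = 38
check: (N1+N3)/N1 with N1 = 18, N3 = 38 gives 28/9; |achieved − target| = 0 ≤ 7/225 ✓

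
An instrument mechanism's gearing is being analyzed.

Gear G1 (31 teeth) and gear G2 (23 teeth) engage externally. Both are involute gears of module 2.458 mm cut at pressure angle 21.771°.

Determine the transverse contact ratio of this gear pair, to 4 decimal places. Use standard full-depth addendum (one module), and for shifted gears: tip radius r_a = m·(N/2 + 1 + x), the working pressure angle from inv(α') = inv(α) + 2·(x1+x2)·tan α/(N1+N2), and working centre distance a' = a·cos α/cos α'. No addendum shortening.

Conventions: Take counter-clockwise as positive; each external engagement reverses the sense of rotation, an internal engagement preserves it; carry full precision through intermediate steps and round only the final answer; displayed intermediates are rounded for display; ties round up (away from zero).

1.5584

topology: single-mesh involute geometry — m = 2.458, 31T/23T pair
base radii: r_b1 = 35.381538, r_b2 = 26.250819
tip radii: r_a1 = 40.557000, r_a2 = 30.725000
no profile shift: α' = α, a' = a
action lengths: √(r_a1²−r_b1²) = 19.824656, √(r_a2²−r_b2²) = 15.966219
base pitch p_b = π·m·cos α = 7.171250
CR = (19.824656 + 15.966219 − 66.366000·sin 21.77100°)/7.171250 = 1.558427
contact ratio ≈ 1.5584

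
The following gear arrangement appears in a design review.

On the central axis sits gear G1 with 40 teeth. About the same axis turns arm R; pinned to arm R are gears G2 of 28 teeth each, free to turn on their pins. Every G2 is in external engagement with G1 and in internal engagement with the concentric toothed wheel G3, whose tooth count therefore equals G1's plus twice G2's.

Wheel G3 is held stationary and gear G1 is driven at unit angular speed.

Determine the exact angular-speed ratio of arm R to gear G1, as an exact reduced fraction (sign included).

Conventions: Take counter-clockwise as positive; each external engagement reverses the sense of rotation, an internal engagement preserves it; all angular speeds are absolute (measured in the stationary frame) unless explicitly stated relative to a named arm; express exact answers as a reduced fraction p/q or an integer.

class = planetary set [G3 = 40+2·28 = 96; Willis about the carrier]
ring teeth: 40 + 2·28 = 96
40(ω_sun−ω_arm) = −96(ω_ring−ω_arm),  ω_ring = 0, ω_sun = 1
40(1−ω_arm) = −96(0−ω_arm)  ⇒  136·ω_arm = 40  ⇒  ω_arm = 5/17
ω_out/ω_in = 5/17

5/17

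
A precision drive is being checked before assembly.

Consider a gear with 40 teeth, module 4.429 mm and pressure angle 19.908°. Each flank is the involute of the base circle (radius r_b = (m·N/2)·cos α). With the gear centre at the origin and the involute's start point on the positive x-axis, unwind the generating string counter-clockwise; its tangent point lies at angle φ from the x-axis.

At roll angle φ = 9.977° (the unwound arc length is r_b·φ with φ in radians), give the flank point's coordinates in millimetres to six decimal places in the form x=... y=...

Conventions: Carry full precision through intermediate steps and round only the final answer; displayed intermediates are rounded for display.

x=84.539654 y=0.146140

recognized (one wheel, involute flank): single-mesh tooth geometry, m = 4.429, N = 40
pitch radius r_p = m·N/2 = 4.429·40/2 = 88.580000
base radius r_b = r_p·cos α = 88.580000·cos 19.908° = 83.286512
roll angle φ = 9.977° = 0.17413150 rad
x = r_b·(cos φ + φ·sin φ) = 84.539654
y = r_b·(sin φ − φ·cos φ) = 0.146140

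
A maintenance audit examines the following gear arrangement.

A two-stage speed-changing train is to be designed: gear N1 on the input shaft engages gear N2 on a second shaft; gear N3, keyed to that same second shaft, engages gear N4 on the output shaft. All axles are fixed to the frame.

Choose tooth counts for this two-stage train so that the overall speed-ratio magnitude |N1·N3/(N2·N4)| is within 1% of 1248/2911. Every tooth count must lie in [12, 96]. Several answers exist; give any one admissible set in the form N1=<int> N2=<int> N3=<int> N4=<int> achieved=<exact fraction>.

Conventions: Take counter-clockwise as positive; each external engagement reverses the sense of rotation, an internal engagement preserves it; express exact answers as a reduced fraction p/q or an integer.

class = fixed-axis compound train [2-stage, 1248/2911 wanted]
target = 1248/2911 in lowest terms: an exact hit needs N1·N3 = k·1248 and N2·N4 = k·2911 for one integer k, every count in [12, 96]; additionally prefer no 1:1 stage (N1 ≠ N2, N3 ≠ N4)
k = 1: N1·N3 = 1248 = 13·96, N2·N4 = 2911 = 41·71
achieved = 13·96/(41·71) = 1248/2911; |achieved − target| = 0 ≤ 312/72775 ✓

N1=13 N2=41 N3=96 N4=71 achieved=1248/2911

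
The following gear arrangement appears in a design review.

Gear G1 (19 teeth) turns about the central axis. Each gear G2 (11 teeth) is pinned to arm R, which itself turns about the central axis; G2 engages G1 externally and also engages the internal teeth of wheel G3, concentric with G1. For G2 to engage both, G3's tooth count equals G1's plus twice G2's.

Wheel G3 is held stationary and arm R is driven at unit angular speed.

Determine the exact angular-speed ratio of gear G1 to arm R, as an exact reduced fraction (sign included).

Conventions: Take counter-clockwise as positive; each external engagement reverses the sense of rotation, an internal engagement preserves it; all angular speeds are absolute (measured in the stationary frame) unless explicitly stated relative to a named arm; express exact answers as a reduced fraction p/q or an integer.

class = planetary set [G3 = 19+2·11 = 41; Willis about the carrier]
ring teeth: 19 + 2·11 = 41
19(ω_sun−ω_arm) = −41(ω_ring−ω_arm),  ω_ring = 0, ω_arm = 1
ω_sun = 1 − (41/19)(0−1) = 60/19
ω_out/ω_in = 60/19

60/19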